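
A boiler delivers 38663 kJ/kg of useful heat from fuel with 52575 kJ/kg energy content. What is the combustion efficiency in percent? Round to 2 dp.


Efficiency = (Q_useful / Q_fuel) * 100
Efficiency = (38663 / 52575) * 100
Efficiency = 0.7354 * 100 = 73.54%


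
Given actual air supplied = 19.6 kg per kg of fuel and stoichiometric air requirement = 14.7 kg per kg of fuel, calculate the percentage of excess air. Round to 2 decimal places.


Excess air = actual - stoichiometric = 19.6 - 14.7 = 4.90 kg/kg fuel
Excess air % = (excess / stoich) * 100 = (4.90 / 14.7) * 100 = 33.33%


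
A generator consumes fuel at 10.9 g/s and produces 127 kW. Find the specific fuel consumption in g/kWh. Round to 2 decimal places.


SFC = (mf / BP) * 3600
Rate = 10.9 / 127 = 0.085827 g/(s*kW)
SFC = 0.085827 * 3600 = 308.98 g/kWh


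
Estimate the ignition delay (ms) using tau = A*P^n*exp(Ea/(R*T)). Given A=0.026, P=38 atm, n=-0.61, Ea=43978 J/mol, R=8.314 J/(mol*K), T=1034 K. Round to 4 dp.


tau = A * P^n * exp(Ea/(R*T))
P^n = 38^(-0.61) = 0.10872565
Ea/(R*T) = 43978/(8.314*1034) = 5.115698
exp(Ea/(R*T)) = 166.617074
tau = 0.026 * 0.10872565 * 166.617074 = 0.4710 ms


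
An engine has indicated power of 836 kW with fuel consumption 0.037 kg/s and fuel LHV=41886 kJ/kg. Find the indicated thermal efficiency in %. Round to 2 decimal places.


eta_ith = (IP / (mf * LHV)) * 100
Denominator = 0.037 * 41886 = 1549.7820 kW
eta_ith = (836 / 1549.7820) * 100 = 53.94%


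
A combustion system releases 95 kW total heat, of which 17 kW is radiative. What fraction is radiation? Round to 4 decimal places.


f_rad = Q_rad / Q_total
f_rad = 17 / 95 = 0.1789


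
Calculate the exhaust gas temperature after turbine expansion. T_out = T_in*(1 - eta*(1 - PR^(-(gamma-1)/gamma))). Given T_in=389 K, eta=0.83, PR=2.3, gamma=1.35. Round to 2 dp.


T_out = T_in * (1 - eta * (1 - PR^(-(gamma-1)/gamma)))
Exponent = -(1.35-1)/1.35 = -0.25925926
PR^exp = 2.3^(-0.25925926) = 0.80578413
Factor = 1 - 0.83*(1 - 0.80578413) = 0.83880083
T_out = 389 * 0.83880083 = 326.29 K


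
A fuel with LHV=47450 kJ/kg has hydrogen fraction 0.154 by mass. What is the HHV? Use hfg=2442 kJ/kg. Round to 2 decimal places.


HHV = LHV + hfg * 9 * H
Water addition = 2442 * 9 * 0.154 = 3384.612 kJ/kg
HHV = 47450 + 3384.612 = 50834.61 kJ/kg


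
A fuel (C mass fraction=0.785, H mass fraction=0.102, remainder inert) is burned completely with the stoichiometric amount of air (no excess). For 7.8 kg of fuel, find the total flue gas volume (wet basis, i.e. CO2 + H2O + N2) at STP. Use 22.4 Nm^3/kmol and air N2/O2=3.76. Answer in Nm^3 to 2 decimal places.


Per kg fuel: CO2 = (C/12 kmol)*22.4 = (0.785/12)*22.4 = 1.46533 Nm^3
Per kg fuel: H2O = (H/2 kmol)*22.4 = (0.102/2)*22.4 = 1.14240 Nm^3
O2 needed per kg fuel = C/12 + H/4 = 0.785/12 + 0.102/4 = 0.09091667 kmol
Per kg fuel: N2 = O2*3.76*22.4 = 0.09091667*3.76*22.4 = 7.65737 Nm^3
Total per kg = 1.46533 + 1.14240 + 7.65737 = 10.26510 Nm^3
Total = 10.26510 * 7.8 = 80.07 Nm^3


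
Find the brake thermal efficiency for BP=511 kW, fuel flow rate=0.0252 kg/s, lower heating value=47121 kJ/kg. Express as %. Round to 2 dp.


eta_BTE = (BP / (mf * LHV)) * 100
Denominator = 0.0252 * 47121 = 1187.4492 kW
eta_BTE = (511 / 1187.4492) * 100 = 43.03%


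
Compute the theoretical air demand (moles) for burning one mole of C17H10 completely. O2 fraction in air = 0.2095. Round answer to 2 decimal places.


Balanced combustion: C17H10 + 19.5 O2 -> 17 CO2 + 5 H2O
O2 needed = C + H/4 = 17 + 10/4 = 19.50 moles
Air moles = O2 / 0.2095 = 19.50 / 0.2095 = 93.08 moles air


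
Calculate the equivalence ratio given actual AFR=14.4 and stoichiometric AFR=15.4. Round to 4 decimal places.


phi = AFR_stoich / AFR_actual
phi = 15.4 / 14.4 = 1.0694


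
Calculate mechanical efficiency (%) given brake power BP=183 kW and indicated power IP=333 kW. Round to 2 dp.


eta_mech = (BP / IP) * 100
Ratio = 183 / 333 = 0.5495
eta_mech = 0.5495 * 100 = 54.95%


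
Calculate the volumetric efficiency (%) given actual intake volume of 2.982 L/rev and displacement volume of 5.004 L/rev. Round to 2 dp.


eta_v = (V_actual / V_disp) * 100
Ratio = 2.982 / 5.004 = 0.5959
eta_v = 0.5959 * 100 = 59.59%


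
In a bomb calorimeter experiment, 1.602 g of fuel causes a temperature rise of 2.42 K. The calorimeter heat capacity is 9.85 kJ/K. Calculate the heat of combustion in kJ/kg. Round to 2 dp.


Hc = C_cal * delta_T / m_fuel
Q_released = 9.85 * 2.42 = 23.8370 kJ
m_fuel = 1.602 g = 1.602/1000 kg = 0.001602 kg
Hc = 23.8370 / 0.001602 = 14879.53 kJ/kg


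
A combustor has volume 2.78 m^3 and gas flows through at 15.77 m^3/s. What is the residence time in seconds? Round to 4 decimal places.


tau = V / Q_flow
tau = 2.78 / 15.77 = 0.1763 s


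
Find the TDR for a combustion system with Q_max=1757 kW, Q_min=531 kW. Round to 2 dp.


TDR = Q_max / Q_min
TDR = 1757 / 531 = 3.31


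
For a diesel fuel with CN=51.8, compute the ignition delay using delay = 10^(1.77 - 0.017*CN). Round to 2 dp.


delay = 10^(1.77 - 0.017*CN)
Exponent = 1.77 - 0.017*51.8 = 0.8894
delay = 10^0.8894 = 7.75 ms


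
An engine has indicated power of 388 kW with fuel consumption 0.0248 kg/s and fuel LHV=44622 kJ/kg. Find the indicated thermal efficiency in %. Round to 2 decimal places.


eta_ith = (IP / (mf * LHV)) * 100
Denominator = 0.0248 * 44622 = 1106.6256 kW
eta_ith = (388 / 1106.6256) * 100 = 35.06%


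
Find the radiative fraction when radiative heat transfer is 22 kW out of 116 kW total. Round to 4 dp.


f_rad = Q_rad / Q_total
f_rad = 22 / 116 = 0.1897


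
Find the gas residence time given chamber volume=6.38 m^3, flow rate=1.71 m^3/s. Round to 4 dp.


tau = V / Q_flow
tau = 6.38 / 1.71 = 3.7310 s


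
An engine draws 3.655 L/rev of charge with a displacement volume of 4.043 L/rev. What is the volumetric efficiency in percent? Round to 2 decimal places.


eta_v = (V_actual / V_disp) * 100
Ratio = 3.655 / 4.043 = 0.9040
eta_v = 0.9040 * 100 = 90.40%


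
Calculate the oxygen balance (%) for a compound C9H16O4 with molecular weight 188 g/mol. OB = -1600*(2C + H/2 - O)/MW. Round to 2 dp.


OB = -1600 * (2C + H/2 - O) / MW
Inner = 2*9 + 16/2 - 4 = 22.00
OB = -1600 * 22.00 / 188 = -187.23%


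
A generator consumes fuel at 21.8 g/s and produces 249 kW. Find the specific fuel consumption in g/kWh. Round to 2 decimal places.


SFC = (mf / BP) * 3600
Rate = 21.8 / 249 = 0.087550 g/(s*kW)
SFC = 0.087550 * 3600 = 315.18 g/kWh


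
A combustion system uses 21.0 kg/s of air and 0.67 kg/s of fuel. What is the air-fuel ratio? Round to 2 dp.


AFR = m_air / m_fuel
AFR = 21.0 / 0.67 = 31.34


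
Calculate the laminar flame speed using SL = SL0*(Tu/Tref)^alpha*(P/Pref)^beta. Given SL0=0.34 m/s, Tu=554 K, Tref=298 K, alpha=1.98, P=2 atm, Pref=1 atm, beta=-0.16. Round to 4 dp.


SL = SL0 * (Tu/Tref)^alpha * (P/Pref)^beta
T ratio = 554/298 = 1.85906040
(T ratio)^alpha = 1.85906040^1.98 = 3.413510
(P/Pref)^beta = 2^(-0.16) = 0.895025
SL = 0.34 * 3.413510 * 0.895025 = 1.0388 m/s


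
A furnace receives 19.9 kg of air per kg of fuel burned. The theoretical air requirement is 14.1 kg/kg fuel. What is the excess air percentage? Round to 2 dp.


Excess air = actual - stoichiometric = 19.9 - 14.1 = 5.80 kg/kg fuel
Excess air % = (excess / stoich) * 100 = (5.80 / 14.1) * 100 = 41.13%


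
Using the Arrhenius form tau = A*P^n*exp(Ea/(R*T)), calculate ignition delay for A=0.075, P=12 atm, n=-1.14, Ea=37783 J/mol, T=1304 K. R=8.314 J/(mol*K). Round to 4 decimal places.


tau = A * P^n * exp(Ea/(R*T))
P^n = 12^(-1.14) = 0.05884823
Ea/(R*T) = 37783/(8.314*1304) = 3.485049
exp(Ea/(R*T)) = 32.624009
tau = 0.075 * 0.05884823 * 32.624009 = 0.1440 ms


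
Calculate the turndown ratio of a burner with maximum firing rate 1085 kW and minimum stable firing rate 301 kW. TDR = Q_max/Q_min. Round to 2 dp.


TDR = Q_max / Q_min
TDR = 1085 / 301 = 3.60


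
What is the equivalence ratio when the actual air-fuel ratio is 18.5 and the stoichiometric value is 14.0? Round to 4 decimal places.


phi = AFR_stoich / AFR_actual
phi = 14.0 / 18.5 = 0.7568


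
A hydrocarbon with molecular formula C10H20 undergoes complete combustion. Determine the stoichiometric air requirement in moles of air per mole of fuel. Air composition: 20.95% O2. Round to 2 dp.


Balanced combustion: C10H20 + 15 O2 -> 10 CO2 + 10 H2O
O2 needed = C + H/4 = 10 + 20/4 = 15.00 moles
Air moles = O2 / 0.2095 = 15.00 / 0.2095 = 71.60 moles air


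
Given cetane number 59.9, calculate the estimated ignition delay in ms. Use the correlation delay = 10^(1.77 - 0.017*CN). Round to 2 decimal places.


delay = 10^(1.77 - 0.017*CN)
Exponent = 1.77 - 0.017*59.9 = 0.7517
delay = 10^0.7517 = 5.65 ms


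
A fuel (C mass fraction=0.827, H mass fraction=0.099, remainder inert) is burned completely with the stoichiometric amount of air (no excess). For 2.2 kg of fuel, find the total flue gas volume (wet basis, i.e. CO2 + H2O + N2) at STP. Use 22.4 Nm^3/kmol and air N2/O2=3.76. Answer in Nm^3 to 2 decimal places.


Per kg fuel: CO2 = (C/12 kmol)*22.4 = (0.827/12)*22.4 = 1.54373 Nm^3
Per kg fuel: H2O = (H/2 kmol)*22.4 = (0.099/2)*22.4 = 1.10880 Nm^3
O2 needed per kg fuel = C/12 + H/4 = 0.827/12 + 0.099/4 = 0.09366667 kmol
Per kg fuel: N2 = O2*3.76*22.4 = 0.09366667*3.76*22.4 = 7.88898 Nm^3
Total per kg = 1.54373 + 1.10880 + 7.88898 = 10.54151 Nm^3
Total = 10.54151 * 2.2 = 23.19 Nm^3


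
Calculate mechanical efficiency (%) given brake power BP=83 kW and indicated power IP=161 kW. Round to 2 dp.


eta_mech = (BP / IP) * 100
Ratio = 83 / 161 = 0.5155
eta_mech = 0.5155 * 100 = 51.55%


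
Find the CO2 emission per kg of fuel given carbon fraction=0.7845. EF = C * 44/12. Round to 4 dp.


EF = C_frac * (M_CO2 / M_C)
EF = 0.7845 * (44/12)
EF = 0.7845 * 3.666667 = 2.8765 kg_CO2/kg_fuel


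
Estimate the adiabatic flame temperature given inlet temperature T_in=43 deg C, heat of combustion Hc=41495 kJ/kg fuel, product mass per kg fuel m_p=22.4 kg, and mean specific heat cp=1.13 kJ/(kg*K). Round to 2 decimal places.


T_ad = T_in + Hc / (m_p * cp)
Denominator = 22.4 * 1.13 = 25.3120
Temperature rise = 41495 / 25.3120 = 1639.34 K
T_ad = 43 + 1639.34 = 1682.34 deg C


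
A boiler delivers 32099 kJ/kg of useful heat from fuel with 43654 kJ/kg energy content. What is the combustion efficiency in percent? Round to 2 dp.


Efficiency = (Q_useful / Q_fuel) * 100
Efficiency = (32099 / 43654) * 100
Efficiency = 0.7353 * 100 = 73.53%


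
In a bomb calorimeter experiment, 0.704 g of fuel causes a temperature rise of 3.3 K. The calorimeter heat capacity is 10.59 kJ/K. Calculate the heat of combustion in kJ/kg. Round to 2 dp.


Hc = C_cal * delta_T / m_fuel
Q_released = 10.59 * 3.3 = 34.9470 kJ
m_fuel = 0.704 g = 0.704/1000 kg = 0.000704 kg
Hc = 34.9470 / 0.000704 = 49640.63 kJ/kg


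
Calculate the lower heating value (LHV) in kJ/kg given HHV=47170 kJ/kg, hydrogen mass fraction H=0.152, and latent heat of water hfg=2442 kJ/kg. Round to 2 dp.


LHV = HHV - hfg * 9 * H
Water correction = 2442 * 9 * 0.152 = 3340.656 kJ/kg
LHV = 47170 - 3340.656 = 43829.34 kJ/kg


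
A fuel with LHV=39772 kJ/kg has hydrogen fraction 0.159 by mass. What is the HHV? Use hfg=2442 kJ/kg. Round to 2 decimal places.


HHV = LHV + hfg * 9 * H
Water addition = 2442 * 9 * 0.159 = 3494.502 kJ/kg
HHV = 39772 + 3494.502 = 43266.50 kJ/kg


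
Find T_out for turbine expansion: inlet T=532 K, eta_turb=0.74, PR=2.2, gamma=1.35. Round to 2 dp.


T_out = T_in * (1 - eta * (1 - PR^(-(gamma-1)/gamma)))
Exponent = -(1.35-1)/1.35 = -0.25925926
PR^exp = 2.2^(-0.25925926) = 0.81512413
Factor = 1 - 0.74*(1 - 0.81512413) = 0.86319186
T_out = 532 * 0.86319186 = 459.22 K


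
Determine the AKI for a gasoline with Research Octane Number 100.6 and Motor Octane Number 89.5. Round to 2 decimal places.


AKI = (RON + MON) / 2
AKI = (100.6 + 89.5) / 2
AKI = 190.1 / 2 = 95.05


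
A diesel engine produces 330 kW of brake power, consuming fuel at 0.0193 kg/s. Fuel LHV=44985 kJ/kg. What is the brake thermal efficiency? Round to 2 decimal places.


eta_BTE = (BP / (mf * LHV)) * 100
Denominator = 0.0193 * 44985 = 868.2105 kW
eta_BTE = (330 / 868.2105) * 100 = 38.01%


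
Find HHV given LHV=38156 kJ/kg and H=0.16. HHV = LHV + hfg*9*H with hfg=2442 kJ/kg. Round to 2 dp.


HHV = LHV + hfg * 9 * H
Water addition = 2442 * 9 * 0.16 = 3516.480 kJ/kg
HHV = 38156 + 3516.480 = 41672.48 kJ/kg


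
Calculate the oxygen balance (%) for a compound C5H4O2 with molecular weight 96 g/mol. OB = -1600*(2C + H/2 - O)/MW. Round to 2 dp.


OB = -1600 * (2C + H/2 - O) / MW
Inner = 2*5 + 4/2 - 2 = 10.00
OB = -1600 * 10.00 / 96 = -166.67%


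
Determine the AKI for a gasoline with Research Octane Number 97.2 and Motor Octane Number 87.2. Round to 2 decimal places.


AKI = (RON + MON) / 2
AKI = (97.2 + 87.2) / 2
AKI = 184.4 / 2 = 92.20


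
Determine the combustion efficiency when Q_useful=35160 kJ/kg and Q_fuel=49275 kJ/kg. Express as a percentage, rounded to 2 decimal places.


Efficiency = (Q_useful / Q_fuel) * 100
Efficiency = (35160 / 49275) * 100
Efficiency = 0.7135 * 100 = 71.35%


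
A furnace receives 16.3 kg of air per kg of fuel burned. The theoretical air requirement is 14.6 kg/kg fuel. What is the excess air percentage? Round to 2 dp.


Excess air = actual - stoichiometric = 16.3 - 14.6 = 1.70 kg/kg fuel
Excess air % = (excess / stoich) * 100 = (1.70 / 14.6) * 100 = 11.64%


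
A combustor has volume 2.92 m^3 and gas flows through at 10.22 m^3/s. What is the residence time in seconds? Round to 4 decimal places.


tau = V / Q_flow
tau = 2.92 / 10.22 = 0.2857 s


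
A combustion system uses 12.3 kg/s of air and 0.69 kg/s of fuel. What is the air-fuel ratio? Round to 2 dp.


AFR = m_air / m_fuel
AFR = 12.3 / 0.69 = 17.83


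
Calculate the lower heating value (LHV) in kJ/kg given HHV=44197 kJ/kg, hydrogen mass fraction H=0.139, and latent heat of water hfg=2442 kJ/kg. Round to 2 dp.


LHV = HHV - hfg * 9 * H
Water correction = 2442 * 9 * 0.139 = 3054.942 kJ/kg
LHV = 44197 - 3054.942 = 41142.06 kJ/kg


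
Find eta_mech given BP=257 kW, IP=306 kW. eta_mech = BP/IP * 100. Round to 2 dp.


eta_mech = (BP / IP) * 100
Ratio = 257 / 306 = 0.8399
eta_mech = 0.8399 * 100 = 83.99%


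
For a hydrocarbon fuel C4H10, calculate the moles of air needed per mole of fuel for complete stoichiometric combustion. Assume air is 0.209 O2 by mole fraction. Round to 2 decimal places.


Balanced combustion: C4H10 + 6.5 O2 -> 4 CO2 + 5 H2O
O2 needed = C + H/4 = 4 + 10/4 = 6.50 moles
Air moles = O2 / 0.209 = 6.50 / 0.209 = 31.10 moles air


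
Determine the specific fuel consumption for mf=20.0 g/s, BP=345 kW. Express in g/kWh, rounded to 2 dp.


SFC = (mf / BP) * 3600
Rate = 20.0 / 345 = 0.057971 g/(s*kW)
SFC = 0.057971 * 3600 = 208.70 g/kWh


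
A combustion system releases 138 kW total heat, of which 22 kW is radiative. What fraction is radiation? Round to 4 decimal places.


f_rad = Q_rad / Q_total
f_rad = 22 / 138 = 0.1594


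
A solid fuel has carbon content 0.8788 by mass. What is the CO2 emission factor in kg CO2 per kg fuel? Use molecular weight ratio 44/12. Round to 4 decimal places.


EF = C_frac * (M_CO2 / M_C)
EF = 0.8788 * (44/12)
EF = 0.8788 * 3.666667 = 3.2223 kg_CO2/kg_fuel


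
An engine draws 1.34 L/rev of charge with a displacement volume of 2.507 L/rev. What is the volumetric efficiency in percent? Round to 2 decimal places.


eta_v = (V_actual / V_disp) * 100
Ratio = 1.34 / 2.507 = 0.5345
eta_v = 0.5345 * 100 = 53.45%


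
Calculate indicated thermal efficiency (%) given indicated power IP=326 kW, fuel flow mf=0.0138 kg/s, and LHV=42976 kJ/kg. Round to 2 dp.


eta_ith = (IP / (mf * LHV)) * 100
Denominator = 0.0138 * 42976 = 593.0688 kW
eta_ith = (326 / 593.0688) * 100 = 54.97%


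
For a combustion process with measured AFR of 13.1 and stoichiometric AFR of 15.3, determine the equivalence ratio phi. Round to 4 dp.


phi = AFR_stoich / AFR_actual
phi = 15.3 / 13.1 = 1.1679


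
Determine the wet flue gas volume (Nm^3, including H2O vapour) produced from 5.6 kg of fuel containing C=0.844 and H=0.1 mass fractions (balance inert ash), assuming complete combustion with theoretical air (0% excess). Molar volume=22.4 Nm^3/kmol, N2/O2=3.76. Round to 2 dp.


Per kg fuel: CO2 = (C/12 kmol)*22.4 = (0.844/12)*22.4 = 1.57547 Nm^3
Per kg fuel: H2O = (H/2 kmol)*22.4 = (0.1/2)*22.4 = 1.12000 Nm^3
O2 needed per kg fuel = C/12 + H/4 = 0.844/12 + 0.1/4 = 0.09533333 kmol
Per kg fuel: N2 = O2*3.76*22.4 = 0.09533333*3.76*22.4 = 8.02935 Nm^3
Total per kg = 1.57547 + 1.12000 + 8.02935 = 10.72482 Nm^3
Total = 10.72482 * 5.6 = 60.06 Nm^3


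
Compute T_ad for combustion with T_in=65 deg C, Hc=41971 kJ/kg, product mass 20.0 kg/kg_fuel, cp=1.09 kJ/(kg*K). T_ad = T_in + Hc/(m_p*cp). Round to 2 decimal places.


T_ad = T_in + Hc / (m_p * cp)
Denominator = 20.0 * 1.09 = 21.8000
Temperature rise = 41971 / 21.8000 = 1925.28 K
T_ad = 65 + 1925.28 = 1990.28 deg C


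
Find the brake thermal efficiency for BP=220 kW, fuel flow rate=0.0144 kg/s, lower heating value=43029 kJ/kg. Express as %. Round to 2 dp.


eta_BTE = (BP / (mf * LHV)) * 100
Denominator = 0.0144 * 43029 = 619.6176 kW
eta_BTE = (220 / 619.6176) * 100 = 35.51%


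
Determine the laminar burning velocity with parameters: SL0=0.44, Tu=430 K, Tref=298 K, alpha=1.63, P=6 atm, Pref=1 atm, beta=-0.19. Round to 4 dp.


SL = SL0 * (Tu/Tref)^alpha * (P/Pref)^beta
T ratio = 430/298 = 1.44295302
(T ratio)^alpha = 1.44295302^1.63 = 1.817946
(P/Pref)^beta = 6^(-0.19) = 0.711461
SL = 0.44 * 1.817946 * 0.711461 = 0.5691 m/s


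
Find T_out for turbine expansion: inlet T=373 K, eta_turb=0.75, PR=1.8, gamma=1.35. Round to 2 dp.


T_out = T_in * (1 - eta * (1 - PR^(-(gamma-1)/gamma)))
Exponent = -(1.35-1)/1.35 = -0.25925926
PR^exp = 1.8^(-0.25925926) = 0.85865408
Factor = 1 - 0.75*(1 - 0.85865408) = 0.89399056
T_out = 373 * 0.89399056 = 333.46 K


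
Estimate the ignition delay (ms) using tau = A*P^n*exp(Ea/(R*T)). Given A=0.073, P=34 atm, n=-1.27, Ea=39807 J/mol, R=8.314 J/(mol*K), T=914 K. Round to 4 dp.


tau = A * P^n * exp(Ea/(R*T))
P^n = 34^(-1.27) = 0.01135068
Ea/(R*T) = 39807/(8.314*914) = 5.238455
exp(Ea/(R*T)) = 188.378867
tau = 0.073 * 0.01135068 * 188.378867 = 0.1561 ms


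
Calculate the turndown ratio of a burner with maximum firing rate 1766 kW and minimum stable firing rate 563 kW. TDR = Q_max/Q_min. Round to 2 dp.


TDR = Q_max / Q_min
TDR = 1766 / 563 = 3.14


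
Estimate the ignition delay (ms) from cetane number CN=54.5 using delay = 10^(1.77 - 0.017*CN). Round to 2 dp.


delay = 10^(1.77 - 0.017*CN)
Exponent = 1.77 - 0.017*54.5 = 0.8435
delay = 10^0.8435 = 6.97 ms


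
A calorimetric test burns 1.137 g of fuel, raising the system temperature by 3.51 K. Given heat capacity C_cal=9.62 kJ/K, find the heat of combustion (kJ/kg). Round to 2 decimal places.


Hc = C_cal * delta_T / m_fuel
Q_released = 9.62 * 3.51 = 33.7662 kJ
m_fuel = 1.137 g = 1.137/1000 kg = 0.001137 kg
Hc = 33.7662 / 0.001137 = 29697.63 kJ/kg


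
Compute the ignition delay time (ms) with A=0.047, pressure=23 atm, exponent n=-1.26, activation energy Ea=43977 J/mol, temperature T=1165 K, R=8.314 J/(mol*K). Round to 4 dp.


tau = A * P^n * exp(Ea/(R*T))
P^n = 23^(-1.26) = 0.01924079
Ea/(R*T) = 43977/(8.314*1165) = 4.540353
exp(Ea/(R*T)) = 93.723913
tau = 0.047 * 0.01924079 * 93.723913 = 0.0848 ms


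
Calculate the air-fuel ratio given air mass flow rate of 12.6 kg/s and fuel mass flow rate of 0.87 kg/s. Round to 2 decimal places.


AFR = m_air / m_fuel
AFR = 12.6 / 0.87 = 14.48


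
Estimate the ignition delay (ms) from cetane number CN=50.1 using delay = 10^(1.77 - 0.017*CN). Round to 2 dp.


delay = 10^(1.77 - 0.017*CN)
Exponent = 1.77 - 0.017*50.1 = 0.9183
delay = 10^0.9183 = 8.29 ms


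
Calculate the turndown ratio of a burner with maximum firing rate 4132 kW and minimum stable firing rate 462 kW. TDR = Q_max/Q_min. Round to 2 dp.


TDR = Q_max / Q_min
TDR = 4132 / 462 = 8.94


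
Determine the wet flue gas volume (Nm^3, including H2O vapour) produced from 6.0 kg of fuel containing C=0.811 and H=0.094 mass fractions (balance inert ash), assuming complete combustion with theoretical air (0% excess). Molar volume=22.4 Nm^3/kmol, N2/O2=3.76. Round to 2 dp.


Per kg fuel: CO2 = (C/12 kmol)*22.4 = (0.811/12)*22.4 = 1.51387 Nm^3
Per kg fuel: H2O = (H/2 kmol)*22.4 = (0.094/2)*22.4 = 1.05280 Nm^3
O2 needed per kg fuel = C/12 + H/4 = 0.811/12 + 0.094/4 = 0.09108333 kmol
Per kg fuel: N2 = O2*3.76*22.4 = 0.09108333*3.76*22.4 = 7.67140 Nm^3
Total per kg = 1.51387 + 1.05280 + 7.67140 = 10.23807 Nm^3
Total = 10.23807 * 6.0 = 61.43 Nm^3


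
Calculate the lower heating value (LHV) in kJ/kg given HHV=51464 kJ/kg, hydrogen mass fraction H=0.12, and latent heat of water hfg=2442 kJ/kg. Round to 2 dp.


LHV = HHV - hfg * 9 * H
Water correction = 2442 * 9 * 0.12 = 2637.360 kJ/kg
LHV = 51464 - 2637.360 = 48826.64 kJ/kg


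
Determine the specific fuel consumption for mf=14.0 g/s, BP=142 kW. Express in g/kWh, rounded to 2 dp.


SFC = (mf / BP) * 3600
Rate = 14.0 / 142 = 0.098592 g/(s*kW)
SFC = 0.098592 * 3600 = 354.93 g/kWh


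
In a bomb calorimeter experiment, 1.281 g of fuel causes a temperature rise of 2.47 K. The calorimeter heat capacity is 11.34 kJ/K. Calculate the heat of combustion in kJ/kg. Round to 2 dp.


Hc = C_cal * delta_T / m_fuel
Q_released = 11.34 * 2.47 = 28.0098 kJ
m_fuel = 1.281 g = 1.281/1000 kg = 0.001281 kg
Hc = 28.0098 / 0.001281 = 21865.57 kJ/kg


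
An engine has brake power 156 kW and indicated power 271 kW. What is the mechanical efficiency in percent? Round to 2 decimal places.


eta_mech = (BP / IP) * 100
Ratio = 156 / 271 = 0.5756
eta_mech = 0.5756 * 100 = 57.56%


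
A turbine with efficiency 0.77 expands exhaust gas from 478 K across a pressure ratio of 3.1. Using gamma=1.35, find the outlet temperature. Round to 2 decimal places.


T_out = T_in * (1 - eta * (1 - PR^(-(gamma-1)/gamma)))
Exponent = -(1.35-1)/1.35 = -0.25925926
PR^exp = 3.1^(-0.25925926) = 0.74577862
Factor = 1 - 0.77*(1 - 0.74577862) = 0.80424954
T_out = 478 * 0.80424954 = 384.43 K


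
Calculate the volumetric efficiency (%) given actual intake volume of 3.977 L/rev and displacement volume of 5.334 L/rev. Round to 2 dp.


eta_v = (V_actual / V_disp) * 100
Ratio = 3.977 / 5.334 = 0.7456
eta_v = 0.7456 * 100 = 74.56%


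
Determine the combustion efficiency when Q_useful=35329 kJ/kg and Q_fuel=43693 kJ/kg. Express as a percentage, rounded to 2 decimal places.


Efficiency = (Q_useful / Q_fuel) * 100
Efficiency = (35329 / 43693) * 100
Efficiency = 0.8086 * 100 = 80.86%


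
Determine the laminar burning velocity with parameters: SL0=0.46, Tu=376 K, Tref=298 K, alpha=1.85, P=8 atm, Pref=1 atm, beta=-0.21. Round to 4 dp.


SL = SL0 * (Tu/Tref)^alpha * (P/Pref)^beta
T ratio = 376/298 = 1.26174497
(T ratio)^alpha = 1.26174497^1.85 = 1.537437
(P/Pref)^beta = 8^(-0.21) = 0.646176
SL = 0.46 * 1.537437 * 0.646176 = 0.4570 m/s


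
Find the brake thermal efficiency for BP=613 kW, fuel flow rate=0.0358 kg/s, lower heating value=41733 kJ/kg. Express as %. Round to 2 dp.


eta_BTE = (BP / (mf * LHV)) * 100
Denominator = 0.0358 * 41733 = 1494.0414 kW
eta_BTE = (613 / 1494.0414) * 100 = 41.03%


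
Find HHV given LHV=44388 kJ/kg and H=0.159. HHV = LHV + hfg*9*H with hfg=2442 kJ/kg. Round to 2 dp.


HHV = LHV + hfg * 9 * H
Water addition = 2442 * 9 * 0.159 = 3494.502 kJ/kg
HHV = 44388 + 3494.502 = 47882.50 kJ/kg


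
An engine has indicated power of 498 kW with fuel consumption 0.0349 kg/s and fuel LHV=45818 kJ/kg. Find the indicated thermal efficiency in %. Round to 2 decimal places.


eta_ith = (IP / (mf * LHV)) * 100
Denominator = 0.0349 * 45818 = 1599.0482 kW
eta_ith = (498 / 1599.0482) * 100 = 31.14%


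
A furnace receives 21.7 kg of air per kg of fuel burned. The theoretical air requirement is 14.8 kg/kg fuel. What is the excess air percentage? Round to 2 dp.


Excess air = actual - stoichiometric = 21.7 - 14.8 = 6.90 kg/kg fuel
Excess air % = (excess / stoich) * 100 = (6.90 / 14.8) * 100 = 46.62%


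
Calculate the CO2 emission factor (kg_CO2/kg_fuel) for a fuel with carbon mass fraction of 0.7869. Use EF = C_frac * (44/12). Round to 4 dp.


EF = C_frac * (M_CO2 / M_C)
EF = 0.7869 * (44/12)
EF = 0.7869 * 3.666667 = 2.8853 kg_CO2/kg_fuel


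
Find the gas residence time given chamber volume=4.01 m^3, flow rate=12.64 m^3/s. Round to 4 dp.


tau = V / Q_flow
tau = 4.01 / 12.64 = 0.3172 s


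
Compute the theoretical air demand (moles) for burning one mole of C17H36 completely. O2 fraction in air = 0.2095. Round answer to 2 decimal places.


Balanced combustion: C17H36 + 26 O2 -> 17 CO2 + 18 H2O
O2 needed = C + H/4 = 17 + 36/4 = 26.00 moles
Air moles = O2 / 0.2095 = 26.00 / 0.2095 = 124.11 moles air


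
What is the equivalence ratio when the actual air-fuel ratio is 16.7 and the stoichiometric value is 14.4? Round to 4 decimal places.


phi = AFR_stoich / AFR_actual
phi = 14.4 / 16.7 = 0.8623


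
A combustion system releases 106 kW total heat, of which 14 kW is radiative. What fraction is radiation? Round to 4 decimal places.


f_rad = Q_rad / Q_total
f_rad = 14 / 106 = 0.1321


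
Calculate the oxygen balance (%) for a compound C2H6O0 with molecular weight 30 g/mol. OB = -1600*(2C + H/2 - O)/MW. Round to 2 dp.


OB = -1600 * (2C + H/2 - O) / MW
Inner = 2*2 + 6/2 - 0 = 7.00
OB = -1600 * 7.00 / 30 = -373.33%


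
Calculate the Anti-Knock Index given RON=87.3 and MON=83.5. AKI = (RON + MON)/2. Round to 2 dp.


AKI = (RON + MON) / 2
AKI = (87.3 + 83.5) / 2
AKI = 170.8 / 2 = 85.40


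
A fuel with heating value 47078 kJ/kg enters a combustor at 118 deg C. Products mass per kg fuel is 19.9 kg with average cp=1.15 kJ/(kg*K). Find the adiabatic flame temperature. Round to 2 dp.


T_ad = T_in + Hc / (m_p * cp)
Denominator = 19.9 * 1.15 = 22.8850
Temperature rise = 47078 / 22.8850 = 2057.16 K
T_ad = 118 + 2057.16 = 2175.16 deg C


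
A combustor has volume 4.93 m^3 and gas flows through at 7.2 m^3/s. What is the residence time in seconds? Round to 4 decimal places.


tau = V / Q_flow
tau = 4.93 / 7.2 = 0.6847 s


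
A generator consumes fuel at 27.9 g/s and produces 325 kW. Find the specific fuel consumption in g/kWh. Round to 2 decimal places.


SFC = (mf / BP) * 3600
Rate = 27.9 / 325 = 0.085846 g/(s*kW)
SFC = 0.085846 * 3600 = 309.05 g/kWh


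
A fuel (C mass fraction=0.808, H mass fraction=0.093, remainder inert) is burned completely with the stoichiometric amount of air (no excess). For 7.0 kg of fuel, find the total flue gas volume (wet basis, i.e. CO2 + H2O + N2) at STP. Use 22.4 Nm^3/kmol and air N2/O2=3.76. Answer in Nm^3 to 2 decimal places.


Per kg fuel: CO2 = (C/12 kmol)*22.4 = (0.808/12)*22.4 = 1.50827 Nm^3
Per kg fuel: H2O = (H/2 kmol)*22.4 = (0.093/2)*22.4 = 1.04160 Nm^3
O2 needed per kg fuel = C/12 + H/4 = 0.808/12 + 0.093/4 = 0.09058333 kmol
Per kg fuel: N2 = O2*3.76*22.4 = 0.09058333*3.76*22.4 = 7.62929 Nm^3
Total per kg = 1.50827 + 1.04160 + 7.62929 = 10.17916 Nm^3
Total = 10.17916 * 7.0 = 71.25 Nm^3


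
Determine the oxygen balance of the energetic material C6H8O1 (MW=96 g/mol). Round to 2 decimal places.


OB = -1600 * (2C + H/2 - O) / MW
Inner = 2*6 + 8/2 - 1 = 15.00
OB = -1600 * 15.00 / 96 = -250.00%


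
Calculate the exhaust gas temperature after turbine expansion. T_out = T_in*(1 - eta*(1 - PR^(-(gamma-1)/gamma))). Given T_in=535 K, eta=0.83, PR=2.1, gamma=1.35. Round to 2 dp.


T_out = T_in * (1 - eta * (1 - PR^(-(gamma-1)/gamma)))
Exponent = -(1.35-1)/1.35 = -0.25925926
PR^exp = 2.1^(-0.25925926) = 0.82501466
Factor = 1 - 0.83*(1 - 0.82501466) = 0.85476217
T_out = 535 * 0.85476217 = 457.30 K


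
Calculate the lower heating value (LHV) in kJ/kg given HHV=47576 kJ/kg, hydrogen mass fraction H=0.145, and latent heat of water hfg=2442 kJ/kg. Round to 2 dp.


LHV = HHV - hfg * 9 * H
Water correction = 2442 * 9 * 0.145 = 3186.810 kJ/kg
LHV = 47576 - 3186.810 = 44389.19 kJ/kg


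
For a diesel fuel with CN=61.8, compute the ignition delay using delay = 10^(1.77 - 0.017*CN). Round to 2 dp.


delay = 10^(1.77 - 0.017*CN)
Exponent = 1.77 - 0.017*61.8 = 0.7194
delay = 10^0.7194 = 5.24 ms


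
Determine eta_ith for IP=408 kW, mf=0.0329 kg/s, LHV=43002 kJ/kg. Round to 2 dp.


eta_ith = (IP / (mf * LHV)) * 100
Denominator = 0.0329 * 43002 = 1414.7658 kW
eta_ith = (408 / 1414.7658) * 100 = 28.84%


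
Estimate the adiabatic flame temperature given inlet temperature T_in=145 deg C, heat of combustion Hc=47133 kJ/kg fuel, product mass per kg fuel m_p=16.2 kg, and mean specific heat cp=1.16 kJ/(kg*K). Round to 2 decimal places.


T_ad = T_in + Hc / (m_p * cp)
Denominator = 16.2 * 1.16 = 18.7920
Temperature rise = 47133 / 18.7920 = 2508.14 K
T_ad = 145 + 2508.14 = 2653.14 deg C


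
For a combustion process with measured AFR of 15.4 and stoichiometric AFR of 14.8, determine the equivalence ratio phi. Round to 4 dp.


phi = AFR_stoich / AFR_actual
phi = 14.8 / 15.4 = 0.9610


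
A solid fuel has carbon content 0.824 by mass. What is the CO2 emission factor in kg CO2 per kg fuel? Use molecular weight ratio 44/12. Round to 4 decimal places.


EF = C_frac * (M_CO2 / M_C)
EF = 0.824 * (44/12)
EF = 0.824 * 3.666667 = 3.0213 kg_CO2/kg_fuel


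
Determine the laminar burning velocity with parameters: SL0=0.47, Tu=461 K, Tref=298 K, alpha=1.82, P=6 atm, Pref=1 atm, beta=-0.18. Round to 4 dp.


SL = SL0 * (Tu/Tref)^alpha * (P/Pref)^beta
T ratio = 461/298 = 1.54697987
(T ratio)^alpha = 1.54697987^1.82 = 2.212392
(P/Pref)^beta = 6^(-0.18) = 0.724324
SL = 0.47 * 2.212392 * 0.724324 = 0.7532 m/s


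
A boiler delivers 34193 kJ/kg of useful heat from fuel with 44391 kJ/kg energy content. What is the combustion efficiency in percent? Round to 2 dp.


Efficiency = (Q_useful / Q_fuel) * 100
Efficiency = (34193 / 44391) * 100
Efficiency = 0.7703 * 100 = 77.03%


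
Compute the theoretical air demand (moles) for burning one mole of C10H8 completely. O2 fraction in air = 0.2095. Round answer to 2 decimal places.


Balanced combustion: C10H8 + 12 O2 -> 10 CO2 + 4 H2O
O2 needed = C + H/4 = 10 + 8/4 = 12.00 moles
Air moles = O2 / 0.2095 = 12.00 / 0.2095 = 57.28 moles air


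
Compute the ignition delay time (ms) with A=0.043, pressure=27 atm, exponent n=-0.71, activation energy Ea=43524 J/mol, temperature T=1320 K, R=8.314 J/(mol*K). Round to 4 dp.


tau = A * P^n * exp(Ea/(R*T))
P^n = 27^(-0.71) = 0.09632338
Ea/(R*T) = 43524/(8.314*1320) = 3.965928
exp(Ea/(R*T)) = 52.769228
tau = 0.043 * 0.09632338 * 52.769228 = 0.2186 ms


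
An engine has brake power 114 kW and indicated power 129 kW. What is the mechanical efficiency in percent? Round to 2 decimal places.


eta_mech = (BP / IP) * 100
Ratio = 114 / 129 = 0.8837
eta_mech = 0.8837 * 100 = 88.37%


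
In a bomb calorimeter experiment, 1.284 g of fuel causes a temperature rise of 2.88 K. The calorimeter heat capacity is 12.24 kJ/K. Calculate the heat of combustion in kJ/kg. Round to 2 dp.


Hc = C_cal * delta_T / m_fuel
Q_released = 12.24 * 2.88 = 35.2512 kJ
m_fuel = 1.284 g = 1.284/1000 kg = 0.001284 kg
Hc = 35.2512 / 0.001284 = 27454.21 kJ/kg


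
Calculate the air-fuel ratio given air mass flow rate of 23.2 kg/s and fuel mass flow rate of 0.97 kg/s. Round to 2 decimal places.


AFR = m_air / m_fuel
AFR = 23.2 / 0.97 = 23.92


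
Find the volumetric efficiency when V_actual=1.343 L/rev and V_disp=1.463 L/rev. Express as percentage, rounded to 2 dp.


eta_v = (V_actual / V_disp) * 100
Ratio = 1.343 / 1.463 = 0.9180
eta_v = 0.9180 * 100 = 91.80%


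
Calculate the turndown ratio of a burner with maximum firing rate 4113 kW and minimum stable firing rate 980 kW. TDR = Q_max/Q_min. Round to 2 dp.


TDR = Q_max / Q_min
TDR = 4113 / 980 = 4.20


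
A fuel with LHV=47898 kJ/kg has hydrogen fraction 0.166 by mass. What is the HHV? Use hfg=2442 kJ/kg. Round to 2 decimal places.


HHV = LHV + hfg * 9 * H
Water addition = 2442 * 9 * 0.166 = 3648.348 kJ/kg
HHV = 47898 + 3648.348 = 51546.35 kJ/kg


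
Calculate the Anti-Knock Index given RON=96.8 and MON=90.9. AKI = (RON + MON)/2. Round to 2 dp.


AKI = (RON + MON) / 2
AKI = (96.8 + 90.9) / 2
AKI = 187.7 / 2 = 93.85


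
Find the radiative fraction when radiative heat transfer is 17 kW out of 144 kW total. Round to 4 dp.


f_rad = Q_rad / Q_total
f_rad = 17 / 144 = 0.1181


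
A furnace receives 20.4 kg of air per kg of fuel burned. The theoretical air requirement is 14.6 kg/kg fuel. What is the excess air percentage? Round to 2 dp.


Excess air = actual - stoichiometric = 20.4 - 14.6 = 5.80 kg/kg fuel
Excess air % = (excess / stoich) * 100 = (5.80 / 14.6) * 100 = 39.73%


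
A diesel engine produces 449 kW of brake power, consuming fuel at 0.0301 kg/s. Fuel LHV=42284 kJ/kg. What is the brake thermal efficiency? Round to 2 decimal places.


eta_BTE = (BP / (mf * LHV)) * 100
Denominator = 0.0301 * 42284 = 1272.7484 kW
eta_BTE = (449 / 1272.7484) * 100 = 35.28%


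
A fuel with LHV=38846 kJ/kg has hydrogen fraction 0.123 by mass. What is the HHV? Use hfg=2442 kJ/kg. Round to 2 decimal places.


HHV = LHV + hfg * 9 * H
Water addition = 2442 * 9 * 0.123 = 2703.294 kJ/kg
HHV = 38846 + 2703.294 = 41549.29 kJ/kg


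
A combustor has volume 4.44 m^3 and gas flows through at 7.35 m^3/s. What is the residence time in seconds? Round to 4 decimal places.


tau = V / Q_flow
tau = 4.44 / 7.35 = 0.6041 s


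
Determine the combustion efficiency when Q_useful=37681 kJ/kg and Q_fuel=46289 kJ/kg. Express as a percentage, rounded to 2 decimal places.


Efficiency = (Q_useful / Q_fuel) * 100
Efficiency = (37681 / 46289) * 100
Efficiency = 0.8140 * 100 = 81.40%


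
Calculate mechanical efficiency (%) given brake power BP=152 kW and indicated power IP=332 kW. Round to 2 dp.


eta_mech = (BP / IP) * 100
Ratio = 152 / 332 = 0.4578
eta_mech = 0.4578 * 100 = 45.78%


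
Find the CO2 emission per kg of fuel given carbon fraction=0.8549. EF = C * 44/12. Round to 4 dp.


EF = C_frac * (M_CO2 / M_C)
EF = 0.8549 * (44/12)
EF = 0.8549 * 3.666667 = 3.1346 kg_CO2/kg_fuel


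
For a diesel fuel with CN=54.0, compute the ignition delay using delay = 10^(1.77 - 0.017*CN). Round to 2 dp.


delay = 10^(1.77 - 0.017*CN)
Exponent = 1.77 - 0.017*54.0 = 0.8520
delay = 10^0.8520 = 7.11 ms


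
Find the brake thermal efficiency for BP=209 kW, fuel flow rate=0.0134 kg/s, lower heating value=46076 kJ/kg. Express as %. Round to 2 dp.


eta_BTE = (BP / (mf * LHV)) * 100
Denominator = 0.0134 * 46076 = 617.4184 kW
eta_BTE = (209 / 617.4184) * 100 = 33.85%


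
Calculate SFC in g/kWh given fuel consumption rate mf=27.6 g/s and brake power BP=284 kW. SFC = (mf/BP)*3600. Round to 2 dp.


SFC = (mf / BP) * 3600
Rate = 27.6 / 284 = 0.097183 g/(s*kW)
SFC = 0.097183 * 3600 = 349.86 g/kWh


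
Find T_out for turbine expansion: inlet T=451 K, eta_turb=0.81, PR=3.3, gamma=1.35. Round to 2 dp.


T_out = T_in * (1 - eta * (1 - PR^(-(gamma-1)/gamma)))
Exponent = -(1.35-1)/1.35 = -0.25925926
PR^exp = 3.3^(-0.25925926) = 0.73378775
Factor = 1 - 0.81*(1 - 0.73378775) = 0.78436808
T_out = 451 * 0.78436808 = 353.75 K


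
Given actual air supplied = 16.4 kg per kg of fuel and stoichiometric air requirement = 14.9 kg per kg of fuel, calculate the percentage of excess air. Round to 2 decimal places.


Excess air = actual - stoichiometric = 16.4 - 14.9 = 1.50 kg/kg fuel
Excess air % = (excess / stoich) * 100 = (1.50 / 14.9) * 100 = 10.07%


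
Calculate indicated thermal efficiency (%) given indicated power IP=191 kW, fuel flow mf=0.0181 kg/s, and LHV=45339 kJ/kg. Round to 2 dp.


eta_ith = (IP / (mf * LHV)) * 100
Denominator = 0.0181 * 45339 = 820.6359 kW
eta_ith = (191 / 820.6359) * 100 = 23.27%


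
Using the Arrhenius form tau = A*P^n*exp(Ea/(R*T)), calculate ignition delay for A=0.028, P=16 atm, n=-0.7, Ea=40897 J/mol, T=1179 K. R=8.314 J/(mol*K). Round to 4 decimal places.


tau = A * P^n * exp(Ea/(R*T))
P^n = 16^(-0.7) = 0.14358729
Ea/(R*T) = 40897/(8.314*1179) = 4.172224
exp(Ea/(R*T)) = 64.859545
tau = 0.028 * 0.14358729 * 64.859545 = 0.2608 ms


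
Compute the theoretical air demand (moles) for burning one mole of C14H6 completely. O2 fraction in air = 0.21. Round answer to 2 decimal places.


Balanced combustion: C14H6 + 15.5 O2 -> 14 CO2 + 3 H2O
O2 needed = C + H/4 = 14 + 6/4 = 15.50 moles
Air moles = O2 / 0.21 = 15.50 / 0.21 = 73.81 moles air


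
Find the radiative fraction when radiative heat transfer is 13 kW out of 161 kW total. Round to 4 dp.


f_rad = Q_rad / Q_total
f_rad = 13 / 161 = 0.0807


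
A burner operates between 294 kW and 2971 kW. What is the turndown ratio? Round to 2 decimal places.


TDR = Q_max / Q_min
TDR = 2971 / 294 = 10.11


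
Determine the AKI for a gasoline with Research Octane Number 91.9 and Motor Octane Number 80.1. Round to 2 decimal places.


AKI = (RON + MON) / 2
AKI = (91.9 + 80.1) / 2
AKI = 172.0 / 2 = 86.00


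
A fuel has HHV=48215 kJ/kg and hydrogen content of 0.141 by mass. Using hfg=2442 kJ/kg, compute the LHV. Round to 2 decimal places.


LHV = HHV - hfg * 9 * H
Water correction = 2442 * 9 * 0.141 = 3098.898 kJ/kg
LHV = 48215 - 3098.898 = 45116.10 kJ/kg


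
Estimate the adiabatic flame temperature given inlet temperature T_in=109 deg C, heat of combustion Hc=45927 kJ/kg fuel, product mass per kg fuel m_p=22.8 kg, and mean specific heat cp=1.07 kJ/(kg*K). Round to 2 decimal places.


T_ad = T_in + Hc / (m_p * cp)
Denominator = 22.8 * 1.07 = 24.3960
Temperature rise = 45927 / 24.3960 = 1882.56 K
T_ad = 109 + 1882.56 = 1991.56 deg C


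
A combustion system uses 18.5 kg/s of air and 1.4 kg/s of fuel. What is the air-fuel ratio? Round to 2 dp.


AFR = m_air / m_fuel
AFR = 18.5 / 1.4 = 13.21


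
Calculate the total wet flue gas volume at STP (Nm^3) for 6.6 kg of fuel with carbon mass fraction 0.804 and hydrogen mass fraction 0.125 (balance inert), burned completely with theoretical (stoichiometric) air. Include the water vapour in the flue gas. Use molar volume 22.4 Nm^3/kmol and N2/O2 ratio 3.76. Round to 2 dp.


Per kg fuel: CO2 = (C/12 kmol)*22.4 = (0.804/12)*22.4 = 1.50080 Nm^3
Per kg fuel: H2O = (H/2 kmol)*22.4 = (0.125/2)*22.4 = 1.40000 Nm^3
O2 needed per kg fuel = C/12 + H/4 = 0.804/12 + 0.125/4 = 0.09825000 kmol
Per kg fuel: N2 = O2*3.76*22.4 = 0.09825000*3.76*22.4 = 8.27501 Nm^3
Total per kg = 1.50080 + 1.40000 + 8.27501 = 11.17581 Nm^3
Total = 11.17581 * 6.6 = 73.76 Nm^3


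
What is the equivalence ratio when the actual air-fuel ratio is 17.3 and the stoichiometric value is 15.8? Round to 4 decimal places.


phi = AFR_stoich / AFR_actual
phi = 15.8 / 17.3 = 0.9133


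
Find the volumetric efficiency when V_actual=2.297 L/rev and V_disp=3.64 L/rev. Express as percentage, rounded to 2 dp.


eta_v = (V_actual / V_disp) * 100
Ratio = 2.297 / 3.64 = 0.6310
eta_v = 0.6310 * 100 = 63.10%


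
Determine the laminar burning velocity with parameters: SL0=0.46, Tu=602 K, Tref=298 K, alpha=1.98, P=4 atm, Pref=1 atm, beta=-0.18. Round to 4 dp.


SL = SL0 * (Tu/Tref)^alpha * (P/Pref)^beta
T ratio = 602/298 = 2.02013423
(T ratio)^alpha = 2.02013423^1.98 = 4.023953
(P/Pref)^beta = 4^(-0.18) = 0.779165
SL = 0.46 * 4.023953 * 0.779165 = 1.4422 m/s


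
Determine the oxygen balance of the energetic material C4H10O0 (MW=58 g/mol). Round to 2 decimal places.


OB = -1600 * (2C + H/2 - O) / MW
Inner = 2*4 + 10/2 - 0 = 13.00
OB = -1600 * 13.00 / 58 = -358.62%
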